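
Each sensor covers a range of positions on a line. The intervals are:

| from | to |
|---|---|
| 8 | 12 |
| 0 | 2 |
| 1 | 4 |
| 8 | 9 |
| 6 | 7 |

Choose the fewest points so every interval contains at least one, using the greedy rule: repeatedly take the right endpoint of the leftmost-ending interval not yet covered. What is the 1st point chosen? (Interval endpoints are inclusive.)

2

Sort by right endpoint; whenever an interval is uncovered, place a point at its right end.
By right end: [0,2]  [1,4]  [6,7]  [8,9]  [8,12]
[0,2] uncovered → point at 2; [6,7] uncovered → point at 7; [8,9] uncovered → point at 9.
Points: 2, 7, 9 (3 total).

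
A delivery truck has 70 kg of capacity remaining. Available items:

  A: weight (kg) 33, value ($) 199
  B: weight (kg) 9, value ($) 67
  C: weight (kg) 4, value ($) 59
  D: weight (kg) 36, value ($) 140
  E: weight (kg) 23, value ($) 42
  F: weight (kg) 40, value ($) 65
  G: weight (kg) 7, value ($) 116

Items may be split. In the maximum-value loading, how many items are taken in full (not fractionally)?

Greedy by value/weight ratio, highest first.
Ratios (sorted): G 16.57, C 14.75, B 7.44, A 6.03, D 3.89, E 1.83, F 1.62
take G (7 @ 116); take C (4 @ 59); take B (9 @ 67); take A (33 @ 199); take 17/36 of D → 66.11. Capacity used 70/70.
4 item(s) taken whole; one partial (take 17/36 of D).

4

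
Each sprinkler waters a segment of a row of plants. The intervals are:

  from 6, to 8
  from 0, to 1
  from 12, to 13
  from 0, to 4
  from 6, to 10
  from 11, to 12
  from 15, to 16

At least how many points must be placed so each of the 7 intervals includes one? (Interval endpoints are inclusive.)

Sort by right endpoint; whenever an interval is uncovered, place a point at its right end.
Sorted: [0,1] [0,4] [6,8] [6,10] [11,12] [12,13] [15,16]
{[0,1],[0,4]} hit by 1; {[6,8],[6,10]} hit by 8; {[11,12],[12,13]} hit by 12; {[15,16]} hit by 16.
Points: 1, 8, 12, 16 (4 total).

4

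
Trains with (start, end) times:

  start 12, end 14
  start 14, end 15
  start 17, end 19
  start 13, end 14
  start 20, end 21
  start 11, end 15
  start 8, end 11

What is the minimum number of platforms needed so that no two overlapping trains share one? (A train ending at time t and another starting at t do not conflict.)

Count concurrent intervals with a sweep; the peak is the room count.
Events (time:±→running): 8:+→1 11:-→0 11:+→1 12:+→2 13:+→3 … peak 3.

3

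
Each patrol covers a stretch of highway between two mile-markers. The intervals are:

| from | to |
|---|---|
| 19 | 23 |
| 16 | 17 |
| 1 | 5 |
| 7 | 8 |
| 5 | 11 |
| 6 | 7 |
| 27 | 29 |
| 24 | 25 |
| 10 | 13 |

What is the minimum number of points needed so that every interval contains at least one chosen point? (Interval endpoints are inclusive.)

7

By right end: [1,5]  [6,7]  [7,8]  [5,11]  [10,13]  [16,17]  [19,23]  [24,25]  [27,29]
[1,5] uncovered → point at 5; [6,7] uncovered → point at 7; [10,13] uncovered → point at 13; [16,17] uncovered → point at 17; [19,23] uncovered → point at 23; [24,25] uncovered → point at 25; [27,29] uncovered → point at 29.
Points: 5, 7, 13, 17, 23, 25, 29 (7 total).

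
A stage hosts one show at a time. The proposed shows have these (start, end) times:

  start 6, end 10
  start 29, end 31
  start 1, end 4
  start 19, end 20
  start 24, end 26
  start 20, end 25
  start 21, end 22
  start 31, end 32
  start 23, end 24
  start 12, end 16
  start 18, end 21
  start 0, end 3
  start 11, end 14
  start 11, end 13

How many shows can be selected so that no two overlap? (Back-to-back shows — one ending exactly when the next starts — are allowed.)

Sort by end time and greedily take each interval whose start is ≥ the last chosen end.
Sorted by end: (0,3)  (1,4)  (6,10)  (11,13)  (11,14)  (12,16)  (19,20)  (18,21)  (21,22)  (23,24)  (20,25)  (24,26)  (29,31)  (31,32)
take (0,3); take (6,10); take (11,13); take (19,20); take (21,22); take (23,24); take (24,26); take (29,31); take (31,32).
Selected 9 shows.

9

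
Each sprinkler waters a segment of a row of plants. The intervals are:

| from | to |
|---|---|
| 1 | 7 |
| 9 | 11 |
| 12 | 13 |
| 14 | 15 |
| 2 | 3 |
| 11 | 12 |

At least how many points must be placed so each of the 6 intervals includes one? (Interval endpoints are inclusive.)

Sorted: [2,3] [1,7] [9,11] [11,12] [12,13] [14,15]
{[2,3],[1,7]} hit by 3; {[9,11],[11,12]} hit by 11; {[12,13]} hit by 13; {[14,15]} hit by 15.
Points: 3, 11, 13, 15 (4 total).

4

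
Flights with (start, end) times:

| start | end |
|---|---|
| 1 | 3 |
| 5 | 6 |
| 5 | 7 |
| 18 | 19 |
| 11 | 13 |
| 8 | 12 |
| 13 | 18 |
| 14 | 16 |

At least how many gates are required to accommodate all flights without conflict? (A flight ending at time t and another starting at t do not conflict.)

2

Events (time:±→running): 1:+→1 3:-→0 5:+→1 5:+→2 … peak 2.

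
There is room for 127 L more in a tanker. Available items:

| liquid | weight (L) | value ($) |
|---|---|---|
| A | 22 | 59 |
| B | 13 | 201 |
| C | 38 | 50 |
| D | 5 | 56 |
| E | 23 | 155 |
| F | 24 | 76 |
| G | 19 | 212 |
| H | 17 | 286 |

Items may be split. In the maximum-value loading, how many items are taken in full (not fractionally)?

Order: H (286/17=16.82) > B (201/13=15.46) > D (56/5=11.20) > G (212/19=11.16) > E (155/23=6.74) > F (76/24=3.17) > A (59/22=2.68) > C (50/38=1.32)
Fill: take H (17 @ 286) → take B (13 @ 201) → take D (5 @ 56) → take G (19 @ 212) → take E (23 @ 155) → take F (24 @ 76) → take A (22 @ 59) → take 4/38 of C → 5.26; 127/127 used.
7 item(s) taken whole; one partial (take 4/38 of C).

7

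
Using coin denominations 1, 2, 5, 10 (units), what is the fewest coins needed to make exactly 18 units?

Use the largest denomination that fits, subtract, and repeat.
18 = 1×10 + 1×5 + 1×2 + 1×1
Total coins = 1 + 1 + 1 + 1 = 4

4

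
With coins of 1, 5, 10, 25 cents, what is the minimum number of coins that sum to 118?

9

118 = 4×25 + 1×10 + 1×5 + 3×1
Total coins = 4 + 1 + 1 + 3 = 9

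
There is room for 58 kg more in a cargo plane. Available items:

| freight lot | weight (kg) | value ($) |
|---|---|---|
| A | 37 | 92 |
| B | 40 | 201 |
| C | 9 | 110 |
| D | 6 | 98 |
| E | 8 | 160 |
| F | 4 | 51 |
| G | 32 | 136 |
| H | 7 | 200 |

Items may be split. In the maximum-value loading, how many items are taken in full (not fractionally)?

5

Order: H (200/7=28.57) > E (160/8=20.00) > D (98/6=16.33) > F (51/4=12.75) > C (110/9=12.22) > B (201/40=5.03) > G (136/32=4.25) > A (92/37=2.49)
Fill: take H (7 @ 200) → take E (8 @ 160) → take D (6 @ 98) → take F (4 @ 51) → take C (9 @ 110) → take 24/40 of B → 120.60; 58/58 used.
5 item(s) taken whole; one partial (take 24/40 of B).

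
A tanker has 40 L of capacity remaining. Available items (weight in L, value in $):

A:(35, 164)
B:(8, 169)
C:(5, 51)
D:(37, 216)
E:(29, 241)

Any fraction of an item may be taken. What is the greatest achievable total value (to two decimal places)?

444.38

Ratios (sorted): B 21.12, C 10.20, E 8.31, D 5.84, A 4.69
take B (8 @ 169); take C (5 @ 51); take 27/29 of E → 224.38. Capacity used 40/40.
Total value = 444.38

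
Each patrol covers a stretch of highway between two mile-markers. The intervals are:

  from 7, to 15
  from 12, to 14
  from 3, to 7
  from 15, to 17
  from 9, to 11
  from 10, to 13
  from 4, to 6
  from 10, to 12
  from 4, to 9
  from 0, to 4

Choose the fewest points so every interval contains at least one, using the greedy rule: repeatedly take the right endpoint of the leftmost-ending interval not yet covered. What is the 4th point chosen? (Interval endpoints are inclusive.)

By right end: [0,4]  [4,6]  [3,7]  [4,9]  [9,11]  [10,12]  [10,13]  [12,14]  [7,15]  [15,17]
[0,4] uncovered → point at 4; [9,11] uncovered → point at 11; [12,14] uncovered → point at 14; [15,17] uncovered → point at 17.
Points: 4, 11, 14, 17 (4 total).

17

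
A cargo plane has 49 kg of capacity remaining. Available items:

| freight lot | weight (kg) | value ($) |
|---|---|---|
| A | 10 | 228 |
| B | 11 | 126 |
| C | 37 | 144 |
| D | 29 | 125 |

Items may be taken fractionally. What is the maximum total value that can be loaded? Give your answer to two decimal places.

Order: A (228/10=22.80) > B (126/11=11.45) > D (125/29=4.31) > C (144/37=3.89)
Fill: take A (10 @ 228) → take B (11 @ 126) → take 28/29 of D → 120.69; 49/49 used.
Total value = 474.69

474.69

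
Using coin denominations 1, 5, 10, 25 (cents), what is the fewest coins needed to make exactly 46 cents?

4

Use the largest denomination that fits, subtract, and repeat.
46 = 1×25 + 2×10 + 1×1
Total coins = 1 + 2 + 1 = 4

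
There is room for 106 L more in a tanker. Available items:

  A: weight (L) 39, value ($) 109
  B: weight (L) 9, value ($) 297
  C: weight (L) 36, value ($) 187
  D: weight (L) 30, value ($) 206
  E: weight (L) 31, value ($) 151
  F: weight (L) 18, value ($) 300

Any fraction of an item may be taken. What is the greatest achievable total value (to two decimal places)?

1053.32

Order: B (297/9=33.00) > F (300/18=16.67) > D (206/30=6.87) > C (187/36=5.19) > E (151/31=4.87) > A (109/39=2.79)
Fill: take B (9 @ 297) → take F (18 @ 300) → take D (30 @ 206) → take C (36 @ 187) → take 13/31 of E → 63.32; 106/106 used.
Total value = 1053.32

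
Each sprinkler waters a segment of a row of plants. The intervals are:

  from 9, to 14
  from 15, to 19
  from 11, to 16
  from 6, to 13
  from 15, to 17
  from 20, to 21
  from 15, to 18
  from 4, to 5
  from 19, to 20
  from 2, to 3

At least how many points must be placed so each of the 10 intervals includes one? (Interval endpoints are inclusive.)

5

Sort by right endpoint; whenever an interval is uncovered, place a point at its right end.
By right end: [2,3]  [4,5]  [6,13]  [9,14]  [11,16]  [15,17]  [15,18]  [15,19]  [19,20]  [20,21]
[2,3] uncovered → point at 3; [4,5] uncovered → point at 5; [6,13] uncovered → point at 13; [15,17] uncovered → point at 17; [19,20] uncovered → point at 20.
Points: 3, 5, 13, 17, 20 (5 total).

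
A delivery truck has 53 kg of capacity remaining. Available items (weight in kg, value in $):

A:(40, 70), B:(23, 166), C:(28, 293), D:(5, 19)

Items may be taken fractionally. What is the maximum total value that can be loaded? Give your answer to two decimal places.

Order: C (293/28=10.46) > B (166/23=7.22) > D (19/5=3.80) > A (70/40=1.75)
Fill: take C (28 @ 293) → take B (23 @ 166) → take 2/5 of D → 7.60; 53/53 used.
Total value = 466.60

466.60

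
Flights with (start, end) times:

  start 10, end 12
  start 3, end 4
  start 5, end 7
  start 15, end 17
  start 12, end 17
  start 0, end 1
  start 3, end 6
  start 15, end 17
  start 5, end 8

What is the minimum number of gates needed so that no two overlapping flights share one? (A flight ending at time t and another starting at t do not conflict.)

Count concurrent intervals with a sweep; the peak is the room count.
starts: [0, 3, 3, 5, 5, 10, 12, 15, 15]
ends:   [1, 4, 6, 7, 8, 12, 17, 17, 17]
s0→1 e1→0 s3→1 s3→2 e4→1 s5→2 s5→3  — peak 3.

3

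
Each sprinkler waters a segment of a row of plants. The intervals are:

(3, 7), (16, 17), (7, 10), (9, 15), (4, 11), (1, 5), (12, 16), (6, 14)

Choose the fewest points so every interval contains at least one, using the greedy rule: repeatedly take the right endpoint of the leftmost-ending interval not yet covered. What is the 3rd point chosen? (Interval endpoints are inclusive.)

16

Process intervals by earliest right end; each time one isn't hit yet, stab at its right endpoint.
Sorted: [1,5] [3,7] [7,10] [4,11] [6,14] [9,15] [12,16] [16,17]
{[1,5],[3,7]} hit by 5; {[7,10],[4,11],[6,14],[9,15]} hit by 10; {[12,16],[16,17]} hit by 16.
Points: 5, 10, 16 (3 total).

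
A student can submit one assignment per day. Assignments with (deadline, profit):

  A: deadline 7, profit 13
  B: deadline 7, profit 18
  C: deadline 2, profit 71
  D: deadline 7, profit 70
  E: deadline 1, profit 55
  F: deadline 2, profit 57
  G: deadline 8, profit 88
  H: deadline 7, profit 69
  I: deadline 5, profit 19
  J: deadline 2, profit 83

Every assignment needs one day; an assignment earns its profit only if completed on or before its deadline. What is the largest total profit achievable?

Take jobs in profit order; each goes to the latest open slot no later than its deadline.
By profit: G(d8,88), J(d2,83), C(d2,71), D(d7,70), H(d7,69), F(d2,57), E(d1,55), I(d5,19), B(d7,18), A(d7,13)
G→slot 8; J→slot 2; C→slot 1; D→slot 7; H→slot 6; F skipped; E skipped; I→slot 5; B→slot 4; A→slot 3.
Profit = 71 + 83 + 13 + 18 + 19 + 69 + 70 + 88 = 431

431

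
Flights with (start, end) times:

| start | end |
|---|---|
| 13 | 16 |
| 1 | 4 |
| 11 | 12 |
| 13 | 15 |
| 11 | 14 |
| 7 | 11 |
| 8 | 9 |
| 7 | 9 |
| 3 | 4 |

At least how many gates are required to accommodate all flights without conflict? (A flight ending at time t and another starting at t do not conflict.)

The answer is the maximum number of intervals overlapping at any instant.
Events (time:±→running): 1:+→1 3:+→2 4:-→1 4:-→0 7:+→1 7:+→2 8:+→3 … peak 3.

3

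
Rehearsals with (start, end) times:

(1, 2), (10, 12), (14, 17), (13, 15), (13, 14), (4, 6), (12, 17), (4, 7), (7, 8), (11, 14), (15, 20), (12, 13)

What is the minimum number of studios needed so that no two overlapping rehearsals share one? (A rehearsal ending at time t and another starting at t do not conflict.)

4

The answer is the maximum number of intervals overlapping at any instant.
starts: [1, 4, 4, 7, 10, 11, 12, 12, 13, 13, 14, 15]
ends:   [2, 6, 7, 8, 12, 13, 14, 14, 15, 17, 17, 20]
s1→1 e2→0 s4→1 s4→2 e6→1 e7→0 s7→1 e8→0 s10→1 s11→2 e12→1 s12→2 s12→3 e13→2 s13→3 s13→4  — peak 4.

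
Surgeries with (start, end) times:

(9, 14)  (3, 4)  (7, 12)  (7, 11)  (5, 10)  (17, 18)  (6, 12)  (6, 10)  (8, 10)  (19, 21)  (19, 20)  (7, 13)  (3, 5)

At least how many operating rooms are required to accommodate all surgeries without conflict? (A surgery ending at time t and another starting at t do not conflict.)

8

Events (time:±→running): 3:+→1 3:+→2 4:-→1 5:-→0 5:+→1 6:+→2 6:+→3 7:+→4 7:+→5 7:+→6 8:+→7 9:+→8 … peak 8.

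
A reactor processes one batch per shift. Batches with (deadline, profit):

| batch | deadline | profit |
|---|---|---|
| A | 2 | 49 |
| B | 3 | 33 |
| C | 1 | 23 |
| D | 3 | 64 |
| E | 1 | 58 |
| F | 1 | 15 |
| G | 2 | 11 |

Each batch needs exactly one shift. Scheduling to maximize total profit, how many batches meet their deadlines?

Sort by profit descending; place each in the latest free slot ≤ its deadline.
By profit: D(d3,64), E(d1,58), A(d2,49), B(d3,33), C(d1,23), F(d1,15), G(d2,11)
D→slot 3; E→slot 1; A→slot 2; B skipped; C skipped; F skipped; G skipped.
3 of 7 scheduled.

3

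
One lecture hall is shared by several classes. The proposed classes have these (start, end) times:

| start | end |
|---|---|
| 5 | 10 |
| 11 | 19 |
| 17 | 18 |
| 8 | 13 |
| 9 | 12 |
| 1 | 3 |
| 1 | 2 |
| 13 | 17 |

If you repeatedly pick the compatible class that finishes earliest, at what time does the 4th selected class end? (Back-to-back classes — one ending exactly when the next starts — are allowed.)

18

Sorted by end: (1,2)  (1,3)  (5,10)  (9,12)  (8,13)  (13,17)  (17,18)  (11,19)
take (1,2); take (5,10); take (13,17); take (17,18); skip (11,19).
Selected: (1,2) (5,10) (13,17) (17,18)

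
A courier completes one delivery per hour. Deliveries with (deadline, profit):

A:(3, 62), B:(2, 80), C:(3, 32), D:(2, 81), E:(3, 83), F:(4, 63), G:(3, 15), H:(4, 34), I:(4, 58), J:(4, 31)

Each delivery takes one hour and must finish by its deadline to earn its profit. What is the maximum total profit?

Sort by profit descending; place each in the latest free slot ≤ its deadline.
By profit: E(d3,83), D(d2,81), B(d2,80), F(d4,63), A(d3,62), I(d4,58), H(d4,34), C(d3,32), J(d4,31), G(d3,15)
E→slot 3; D→slot 2; B→slot 1; F→slot 4; A skipped; I skipped; H skipped; C skipped; J skipped; G skipped.
Profit = 80 + 81 + 83 + 63 = 307

307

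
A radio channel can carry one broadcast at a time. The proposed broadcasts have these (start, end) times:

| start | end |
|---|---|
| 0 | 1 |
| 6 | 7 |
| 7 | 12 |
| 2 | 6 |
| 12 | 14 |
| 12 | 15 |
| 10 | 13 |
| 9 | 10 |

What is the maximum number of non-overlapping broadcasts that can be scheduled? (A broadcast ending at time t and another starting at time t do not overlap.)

5

Sort by end time and greedily take each interval whose start is ≥ the last chosen end.
By end time: (0,1), (2,6), (6,7), (9,10), (7,12), (10,13), (12,14), (12,15).
Pick (0,1); next start ≥ 1 → (2,6); next start ≥ 6 → (6,7); next start ≥ 7 → (9,10); next start ≥ 10 → (10,13).
Selected 5 broadcasts.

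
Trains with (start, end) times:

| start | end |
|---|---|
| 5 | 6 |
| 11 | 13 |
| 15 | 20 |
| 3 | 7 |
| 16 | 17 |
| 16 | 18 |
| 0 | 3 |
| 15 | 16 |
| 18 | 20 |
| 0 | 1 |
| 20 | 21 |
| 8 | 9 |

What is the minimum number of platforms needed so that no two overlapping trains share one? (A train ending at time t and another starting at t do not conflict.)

3

Count concurrent intervals with a sweep; the peak is the room count.
Events (time:±→running): 0:+→1 0:+→2 1:-→1 3:-→0 3:+→1 5:+→2 6:-→1 7:-→0 8:+→1 9:-→0 11:+→1 13:-→0 15:+→1 15:+→2 16:-→1 16:+→2 16:+→3 … peak 3.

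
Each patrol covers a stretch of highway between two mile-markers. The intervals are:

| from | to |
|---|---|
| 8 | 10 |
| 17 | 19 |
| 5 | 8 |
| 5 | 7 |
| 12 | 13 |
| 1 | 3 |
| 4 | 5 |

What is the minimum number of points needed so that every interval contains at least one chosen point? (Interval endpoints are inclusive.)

5

By right end: [1,3]  [4,5]  [5,7]  [5,8]  [8,10]  [12,13]  [17,19]
[1,3] uncovered → point at 3; [4,5] uncovered → point at 5; [8,10] uncovered → point at 10; [12,13] uncovered → point at 13; [17,19] uncovered → point at 19.
Points: 3, 5, 10, 13, 19 (5 total).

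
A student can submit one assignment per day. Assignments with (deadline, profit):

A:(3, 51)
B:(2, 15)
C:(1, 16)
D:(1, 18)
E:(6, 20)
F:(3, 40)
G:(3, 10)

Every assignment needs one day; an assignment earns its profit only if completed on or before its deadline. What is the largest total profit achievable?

Take jobs in profit order; each goes to the latest open slot no later than its deadline.
Profit order: A=51 F=40 E=20 D=18 C=16 B=15 G=10
Assign: A→slot 3, F→slot 2, E→slot 6, D→slot 1, C skipped, B skipped, G skipped.
Slots: [1:D] [2:F] [3:A] [6:E]
Profit = 18 + 40 + 51 + 20 = 129

129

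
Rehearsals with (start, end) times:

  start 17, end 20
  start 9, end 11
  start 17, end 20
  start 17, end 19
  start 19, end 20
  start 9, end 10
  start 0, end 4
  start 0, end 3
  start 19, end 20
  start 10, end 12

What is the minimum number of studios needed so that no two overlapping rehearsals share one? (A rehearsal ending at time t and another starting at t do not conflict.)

4

Count concurrent intervals with a sweep; the peak is the room count.
Events (time:±→running): 0:+→1 0:+→2 3:-→1 4:-→0 9:+→1 9:+→2 10:-→1 10:+→2 11:-→1 12:-→0 17:+→1 17:+→2 17:+→3 19:-→2 19:+→3 19:+→4 … peak 4.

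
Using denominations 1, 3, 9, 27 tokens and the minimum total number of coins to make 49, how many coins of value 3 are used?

49 − 1×27→22 − 2×9→4 − 1×3→1 − 1×1→0
Count of 3: 1

1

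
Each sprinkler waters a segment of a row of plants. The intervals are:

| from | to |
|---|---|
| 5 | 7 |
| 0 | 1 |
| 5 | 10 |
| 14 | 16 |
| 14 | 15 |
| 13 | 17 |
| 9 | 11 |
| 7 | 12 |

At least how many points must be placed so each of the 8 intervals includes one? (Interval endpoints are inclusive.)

4

By right end: [0,1]  [5,7]  [5,10]  [9,11]  [7,12]  [14,15]  [14,16]  [13,17]
[0,1] uncovered → point at 1; [5,7] uncovered → point at 7; [9,11] uncovered → point at 11; [14,15] uncovered → point at 15.
Points: 1, 7, 11, 15 (4 total).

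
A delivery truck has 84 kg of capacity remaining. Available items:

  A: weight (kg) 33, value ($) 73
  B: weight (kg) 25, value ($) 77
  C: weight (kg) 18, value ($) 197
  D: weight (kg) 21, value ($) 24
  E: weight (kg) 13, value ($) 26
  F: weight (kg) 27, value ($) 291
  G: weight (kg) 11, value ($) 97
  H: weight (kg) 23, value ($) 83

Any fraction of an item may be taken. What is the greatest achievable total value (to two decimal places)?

683.40

Greedy by value/weight ratio, highest first.
Order: C (197/18=10.94) > F (291/27=10.78) > G (97/11=8.82) > H (83/23=3.61) > B (77/25=3.08) > A (73/33=2.21) > E (26/13=2.00) > D (24/21=1.14)
Fill: take C (18 @ 197) → take F (27 @ 291) → take G (11 @ 97) → take H (23 @ 83) → take 5/25 of B → 15.40; 84/84 used.
Total value = 683.40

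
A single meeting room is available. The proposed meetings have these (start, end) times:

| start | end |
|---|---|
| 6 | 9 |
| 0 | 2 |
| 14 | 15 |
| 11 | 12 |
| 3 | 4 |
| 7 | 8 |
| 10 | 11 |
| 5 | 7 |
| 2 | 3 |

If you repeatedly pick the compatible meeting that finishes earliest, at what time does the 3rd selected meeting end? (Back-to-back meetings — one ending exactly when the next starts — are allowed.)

4

Sort by end time and greedily take each interval whose start is ≥ the last chosen end.
By end time: (0,2), (2,3), (3,4), (5,7), (7,8), (6,9), (10,11), (11,12), (14,15).
Pick (0,2); next start ≥ 2 → (2,3); next start ≥ 3 → (3,4); next start ≥ 4 → (5,7); next start ≥ 7 → (7,8); next start ≥ 8 → (10,11); next start ≥ 11 → (11,12); next start ≥ 12 → (14,15).
Selected: (0,2) (2,3) (3,4) (5,7) (7,8) (10,11) (11,12) (14,15)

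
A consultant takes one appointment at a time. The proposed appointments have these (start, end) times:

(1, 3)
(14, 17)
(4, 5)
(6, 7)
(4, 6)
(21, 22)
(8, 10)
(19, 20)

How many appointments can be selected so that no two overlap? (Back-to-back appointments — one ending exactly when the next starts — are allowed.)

7

Greedy by earliest finish: after sorting by end time, pick each interval compatible with the last pick.
By end time: (1,3), (4,5), (4,6), (6,7), (8,10), (14,17), (19,20), (21,22).
Pick (1,3); next start ≥ 3 → (4,5); next start ≥ 5 → (6,7); next start ≥ 7 → (8,10); next start ≥ 10 → (14,17); next start ≥ 17 → (19,20); next start ≥ 20 → (21,22).
Selected 7 appointments.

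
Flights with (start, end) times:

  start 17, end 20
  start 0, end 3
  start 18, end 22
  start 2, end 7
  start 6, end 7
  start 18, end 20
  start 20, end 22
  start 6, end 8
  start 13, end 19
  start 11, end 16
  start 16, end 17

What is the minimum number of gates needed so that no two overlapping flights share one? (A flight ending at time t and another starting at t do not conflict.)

Events (time:±→running): 0:+→1 2:+→2 3:-→1 6:+→2 6:+→3 7:-→2 7:-→1 8:-→0 11:+→1 13:+→2 16:-→1 16:+→2 17:-→1 17:+→2 18:+→3 18:+→4 … peak 4.

4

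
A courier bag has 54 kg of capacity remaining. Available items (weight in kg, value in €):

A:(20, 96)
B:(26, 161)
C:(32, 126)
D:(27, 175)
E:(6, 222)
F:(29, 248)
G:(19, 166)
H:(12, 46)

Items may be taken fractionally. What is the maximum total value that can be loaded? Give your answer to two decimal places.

636.00

Order: E (222/6=37.00) > G (166/19=8.74) > F (248/29=8.55) > D (175/27=6.48) > B (161/26=6.19) > A (96/20=4.80) > C (126/32=3.94) > H (46/12=3.83)
Fill: take E (6 @ 222) → take G (19 @ 166) → take F (29 @ 248); 54/54 used.
Total value = 636.00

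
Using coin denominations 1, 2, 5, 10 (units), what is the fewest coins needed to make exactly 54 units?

54 = 5×10 + 2×2
Total coins = 5 + 2 = 7

7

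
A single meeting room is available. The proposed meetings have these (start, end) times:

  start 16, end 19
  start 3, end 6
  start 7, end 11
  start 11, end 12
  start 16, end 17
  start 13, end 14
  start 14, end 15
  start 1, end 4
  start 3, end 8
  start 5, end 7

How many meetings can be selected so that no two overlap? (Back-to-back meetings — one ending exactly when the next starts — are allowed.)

By end time: (1,4), (3,6), (5,7), (3,8), (7,11), (11,12), (13,14), (14,15), (16,17), (16,19).
Pick (1,4); next start ≥ 4 → (5,7); next start ≥ 7 → (7,11); next start ≥ 11 → (11,12); next start ≥ 12 → (13,14); next start ≥ 14 → (14,15); next start ≥ 15 → (16,17).
Selected 7 meetings.

7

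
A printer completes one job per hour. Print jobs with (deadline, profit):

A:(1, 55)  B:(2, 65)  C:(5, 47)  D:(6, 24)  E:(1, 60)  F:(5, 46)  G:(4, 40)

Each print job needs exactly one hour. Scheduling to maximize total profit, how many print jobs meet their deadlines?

6

Take jobs in profit order; each goes to the latest open slot no later than its deadline.
By profit: B(d2,65), E(d1,60), A(d1,55), C(d5,47), F(d5,46), G(d4,40), D(d6,24)
B→slot 2; E→slot 1; A skipped; C→slot 5; F→slot 4; G→slot 3; D→slot 6.
6 of 7 scheduled.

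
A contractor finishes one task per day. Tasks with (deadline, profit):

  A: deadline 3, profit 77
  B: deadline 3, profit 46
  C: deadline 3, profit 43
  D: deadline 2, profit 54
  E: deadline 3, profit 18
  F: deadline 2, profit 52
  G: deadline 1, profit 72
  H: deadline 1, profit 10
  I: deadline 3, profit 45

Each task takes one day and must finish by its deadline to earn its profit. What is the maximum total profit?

203

Profit order: A=77 G=72 D=54 F=52 B=46 I=45 C=43 E=18 H=10
Assign: A→slot 3, G→slot 1, D→slot 2, F skipped, B skipped, I skipped, C skipped, E skipped, H skipped.
Slots: [1:G] [2:D] [3:A]
Profit = 72 + 54 + 77 = 203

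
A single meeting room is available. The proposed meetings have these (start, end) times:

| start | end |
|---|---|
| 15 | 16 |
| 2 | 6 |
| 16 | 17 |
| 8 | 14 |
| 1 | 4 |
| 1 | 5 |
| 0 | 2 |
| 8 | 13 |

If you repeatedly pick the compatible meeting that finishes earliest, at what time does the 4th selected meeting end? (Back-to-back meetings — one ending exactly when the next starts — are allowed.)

16

By end time: (0,2), (1,4), (1,5), (2,6), (8,13), (8,14), (15,16), (16,17).
Pick (0,2); next start ≥ 2 → (2,6); next start ≥ 6 → (8,13); next start ≥ 13 → (15,16); next start ≥ 16 → (16,17).
Selected: (0,2) (2,6) (8,13) (15,16) (16,17)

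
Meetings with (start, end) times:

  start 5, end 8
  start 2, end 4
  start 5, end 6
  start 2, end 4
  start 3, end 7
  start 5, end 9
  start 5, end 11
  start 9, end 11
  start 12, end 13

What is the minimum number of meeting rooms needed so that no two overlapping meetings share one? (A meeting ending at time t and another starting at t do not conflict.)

5

Count concurrent intervals with a sweep; the peak is the room count.
Events (time:±→running): 2:+→1 2:+→2 3:+→3 4:-→2 4:-→1 5:+→2 5:+→3 5:+→4 5:+→5 … peak 5.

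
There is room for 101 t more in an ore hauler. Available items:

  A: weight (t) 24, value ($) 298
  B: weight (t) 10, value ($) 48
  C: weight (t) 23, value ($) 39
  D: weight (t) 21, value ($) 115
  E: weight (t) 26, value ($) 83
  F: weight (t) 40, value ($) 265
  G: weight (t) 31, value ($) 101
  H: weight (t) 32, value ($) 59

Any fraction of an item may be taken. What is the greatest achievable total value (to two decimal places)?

Order: A (298/24=12.42) > F (265/40=6.62) > D (115/21=5.48) > B (48/10=4.80) > G (101/31=3.26) > E (83/26=3.19) > H (59/32=1.84) > C (39/23=1.70)
Fill: take A (24 @ 298) → take F (40 @ 265) → take D (21 @ 115) → take B (10 @ 48) → take 6/31 of G → 19.55; 101/101 used.
Total value = 745.55

745.55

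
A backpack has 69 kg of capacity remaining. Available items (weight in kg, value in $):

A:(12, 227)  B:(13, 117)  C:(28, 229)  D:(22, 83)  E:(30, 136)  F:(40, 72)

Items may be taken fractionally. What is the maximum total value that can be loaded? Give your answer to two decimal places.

645.53

Ratios (sorted): A 18.92, B 9.00, C 8.18, E 4.53, D 3.77, F 1.80
take A (12 @ 227); take B (13 @ 117); take C (28 @ 229); take 16/30 of E → 72.53. Capacity used 69/69.
Total value = 645.53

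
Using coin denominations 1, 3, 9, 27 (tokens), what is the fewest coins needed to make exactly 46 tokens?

4

Use the largest denomination that fits, subtract, and repeat.
46 = 1×27 + 2×9 + 1×1
Total coins = 1 + 2 + 1 = 4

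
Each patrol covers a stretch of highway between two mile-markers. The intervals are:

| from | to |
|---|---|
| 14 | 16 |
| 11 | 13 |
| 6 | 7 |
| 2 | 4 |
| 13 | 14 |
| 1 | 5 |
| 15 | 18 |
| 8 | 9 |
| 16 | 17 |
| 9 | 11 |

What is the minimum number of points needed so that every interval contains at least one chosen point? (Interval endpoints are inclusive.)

5

By right end: [2,4]  [1,5]  [6,7]  [8,9]  [9,11]  [11,13]  [13,14]  [14,16]  [16,17]  [15,18]
[2,4] uncovered → point at 4; [6,7] uncovered → point at 7; [8,9] uncovered → point at 9; [11,13] uncovered → point at 13; [14,16] uncovered → point at 16.
Points: 4, 7, 9, 13, 16 (5 total).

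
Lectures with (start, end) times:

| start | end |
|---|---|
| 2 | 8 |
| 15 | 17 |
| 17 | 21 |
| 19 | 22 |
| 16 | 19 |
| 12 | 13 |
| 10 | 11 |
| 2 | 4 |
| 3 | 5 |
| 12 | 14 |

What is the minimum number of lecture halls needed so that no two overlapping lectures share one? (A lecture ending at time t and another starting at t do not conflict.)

3

starts: [2, 2, 3, 10, 12, 12, 15, 16, 17, 19]
ends:   [4, 5, 8, 11, 13, 14, 17, 19, 21, 22]
s2→1 s2→2 s3→3  — peak 3.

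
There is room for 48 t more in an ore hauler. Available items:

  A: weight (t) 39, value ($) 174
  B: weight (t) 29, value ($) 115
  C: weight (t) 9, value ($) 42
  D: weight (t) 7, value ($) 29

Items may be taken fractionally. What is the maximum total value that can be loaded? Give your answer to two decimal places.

216.00

Greedy by value/weight ratio, highest first.
Order: C (42/9=4.67) > A (174/39=4.46) > D (29/7=4.14) > B (115/29=3.97)
Fill: take C (9 @ 42) → take A (39 @ 174); 48/48 used.
Total value = 216.00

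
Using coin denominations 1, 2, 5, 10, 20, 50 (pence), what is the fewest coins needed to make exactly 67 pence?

4

67 = 1×50 + 1×10 + 1×5 + 1×2
Total coins = 1 + 1 + 1 + 1 = 4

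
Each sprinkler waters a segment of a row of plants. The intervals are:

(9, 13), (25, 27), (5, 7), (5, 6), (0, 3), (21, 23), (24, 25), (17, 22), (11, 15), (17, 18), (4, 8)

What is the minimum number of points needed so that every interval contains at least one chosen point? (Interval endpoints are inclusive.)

6

Sorted: [0,3] [5,6] [5,7] [4,8] [9,13] [11,15] [17,18] [17,22] [21,23] [24,25] [25,27]
{[0,3]} hit by 3; {[5,6],[5,7],[4,8]} hit by 6; {[9,13],[11,15]} hit by 13; {[17,18],[17,22]} hit by 18; {[21,23]} hit by 23; {[24,25],[25,27]} hit by 25.
Points: 3, 6, 13, 18, 23, 25 (6 total).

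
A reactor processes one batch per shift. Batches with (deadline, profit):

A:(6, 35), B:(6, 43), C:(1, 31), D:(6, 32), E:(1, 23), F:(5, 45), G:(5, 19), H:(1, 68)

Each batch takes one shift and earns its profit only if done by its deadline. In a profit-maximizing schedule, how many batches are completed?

By profit: H(d1,68), F(d5,45), B(d6,43), A(d6,35), D(d6,32), C(d1,31), E(d1,23), G(d5,19)
H→slot 1; F→slot 5; B→slot 6; A→slot 4; D→slot 3; C skipped; E skipped; G→slot 2.
6 of 8 scheduled.

6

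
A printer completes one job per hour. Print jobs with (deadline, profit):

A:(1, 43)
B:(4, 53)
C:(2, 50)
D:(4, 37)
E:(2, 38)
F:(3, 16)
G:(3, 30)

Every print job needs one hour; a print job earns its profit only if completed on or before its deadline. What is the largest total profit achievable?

183

Sort by profit descending; place each in the latest free slot ≤ its deadline.
Profit order: B=53 C=50 A=43 E=38 D=37 G=30 F=16
Assign: B→slot 4, C→slot 2, A→slot 1, E skipped, D→slot 3, G skipped, F skipped.
Slots: [1:A] [2:C] [3:D] [4:B]
Profit = 43 + 50 + 37 + 53 = 183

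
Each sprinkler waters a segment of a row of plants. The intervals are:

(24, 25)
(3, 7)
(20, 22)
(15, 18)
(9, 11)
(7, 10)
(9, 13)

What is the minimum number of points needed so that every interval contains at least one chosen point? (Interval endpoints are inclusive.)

5

Sort by right endpoint; whenever an interval is uncovered, place a point at its right end.
Sorted: [3,7] [7,10] [9,11] [9,13] [15,18] [20,22] [24,25]
{[3,7],[7,10]} hit by 7; {[9,11],[9,13]} hit by 11; {[15,18]} hit by 18; {[20,22]} hit by 22; {[24,25]} hit by 25.
Points: 7, 11, 18, 22, 25 (5 total).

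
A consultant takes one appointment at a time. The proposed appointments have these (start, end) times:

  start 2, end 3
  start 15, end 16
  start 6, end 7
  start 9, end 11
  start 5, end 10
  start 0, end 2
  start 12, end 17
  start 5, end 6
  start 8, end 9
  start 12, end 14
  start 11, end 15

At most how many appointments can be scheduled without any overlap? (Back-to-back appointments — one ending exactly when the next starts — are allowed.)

Order by finish time; keep every interval that doesn't clash with the previous kept one.
By end time: (0,2), (2,3), (5,6), (6,7), (8,9), (5,10), (9,11), (12,14), (11,15), (15,16), (12,17).
Pick (0,2); next start ≥ 2 → (2,3); next start ≥ 3 → (5,6); next start ≥ 6 → (6,7); next start ≥ 7 → (8,9); next start ≥ 9 → (9,11); next start ≥ 11 → (12,14); next start ≥ 14 → (15,16).
Selected 8 appointments.

8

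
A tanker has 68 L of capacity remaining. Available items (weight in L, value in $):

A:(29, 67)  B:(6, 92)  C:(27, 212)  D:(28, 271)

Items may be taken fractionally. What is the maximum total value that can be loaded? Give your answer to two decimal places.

Greedy by value/weight ratio, highest first.
Ratios (sorted): B 15.33, D 9.68, C 7.85, A 2.31
take B (6 @ 92); take D (28 @ 271); take C (27 @ 212); take 7/29 of A → 16.17. Capacity used 68/68.
Total value = 591.17

591.17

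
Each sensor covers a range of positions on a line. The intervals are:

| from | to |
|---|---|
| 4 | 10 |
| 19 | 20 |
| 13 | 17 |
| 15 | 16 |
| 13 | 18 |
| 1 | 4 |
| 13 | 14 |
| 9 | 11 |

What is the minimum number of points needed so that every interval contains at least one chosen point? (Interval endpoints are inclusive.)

5

Sorted: [1,4] [4,10] [9,11] [13,14] [15,16] [13,17] [13,18] [19,20]
{[1,4],[4,10]} hit by 4; {[9,11]} hit by 11; {[13,14]} hit by 14; {[15,16],[13,17],[13,18]} hit by 16; {[19,20]} hit by 20.
Points: 4, 11, 14, 16, 20 (5 total).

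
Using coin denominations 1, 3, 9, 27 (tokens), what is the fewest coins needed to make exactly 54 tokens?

2

Greedy: take as many of the largest coin as possible, then repeat with the remainder.
54 − 2×27→0
Total coins = 2 = 2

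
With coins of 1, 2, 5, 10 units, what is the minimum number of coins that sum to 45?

5

Greedy: take as many of the largest coin as possible, then repeat with the remainder.
45 − 4×10→5 − 1×5→0
Total coins = 4 + 1 = 5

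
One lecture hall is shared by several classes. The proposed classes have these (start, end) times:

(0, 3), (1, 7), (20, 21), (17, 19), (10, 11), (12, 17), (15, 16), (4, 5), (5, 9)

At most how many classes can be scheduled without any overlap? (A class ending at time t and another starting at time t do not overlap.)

7

Sorted by end: (0,3)  (4,5)  (1,7)  (5,9)  (10,11)  (15,16)  (12,17)  (17,19)  (20,21)
take (0,3); take (4,5); skip (1,7); take (5,9); take (10,11); take (15,16); skip (12,17); take (17,19); take (20,21).
Selected 7 classes.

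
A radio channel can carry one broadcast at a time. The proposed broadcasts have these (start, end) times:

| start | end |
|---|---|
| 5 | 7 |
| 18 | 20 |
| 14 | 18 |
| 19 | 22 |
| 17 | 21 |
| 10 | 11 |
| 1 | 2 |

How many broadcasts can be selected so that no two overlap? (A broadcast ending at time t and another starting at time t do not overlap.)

Greedy by earliest finish: after sorting by end time, pick each interval compatible with the last pick.
Sorted by end: (1,2)  (5,7)  (10,11)  (14,18)  (18,20)  (17,21)  (19,22)
take (1,2); take (5,7); take (10,11); take (14,18); take (18,20).
Selected 5 broadcasts.

5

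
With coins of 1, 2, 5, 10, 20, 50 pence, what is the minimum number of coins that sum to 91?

4

Greedy: take as many of the largest coin as possible, then repeat with the remainder.
91 − 1×50→41 − 2×20→1 − 1×1→0
Total coins = 1 + 2 + 1 = 4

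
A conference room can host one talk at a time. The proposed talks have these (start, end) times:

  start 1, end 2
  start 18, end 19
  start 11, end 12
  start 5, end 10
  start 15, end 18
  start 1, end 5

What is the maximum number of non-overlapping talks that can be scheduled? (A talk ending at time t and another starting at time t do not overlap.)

Sort by end time and greedily take each interval whose start is ≥ the last chosen end.
Sorted by end: (1,2)  (1,5)  (5,10)  (11,12)  (15,18)  (18,19)
take (1,2); take (5,10); take (11,12); take (15,18); take (18,19).
Selected 5 talks.

5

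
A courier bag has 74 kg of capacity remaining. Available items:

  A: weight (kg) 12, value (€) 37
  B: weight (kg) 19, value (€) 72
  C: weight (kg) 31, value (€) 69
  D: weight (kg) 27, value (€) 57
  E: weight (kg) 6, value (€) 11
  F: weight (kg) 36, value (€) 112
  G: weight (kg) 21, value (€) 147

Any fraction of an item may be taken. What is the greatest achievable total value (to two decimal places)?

324.78

Greedy by value/weight ratio, highest first.
Ratios (sorted): G 7.00, B 3.79, F 3.11, A 3.08, C 2.23, D 2.11, E 1.83
take G (21 @ 147); take B (19 @ 72); take 34/36 of F → 105.78. Capacity used 74/74.
Total value = 324.78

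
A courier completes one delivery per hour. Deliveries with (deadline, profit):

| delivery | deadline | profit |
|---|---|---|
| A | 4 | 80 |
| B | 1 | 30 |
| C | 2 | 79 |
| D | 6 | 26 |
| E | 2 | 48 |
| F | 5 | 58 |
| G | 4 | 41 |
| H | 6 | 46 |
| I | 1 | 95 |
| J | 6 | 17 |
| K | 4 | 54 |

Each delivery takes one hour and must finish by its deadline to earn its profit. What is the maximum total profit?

Sort by profit descending; place each in the latest free slot ≤ its deadline.
By profit: I(d1,95), A(d4,80), C(d2,79), F(d5,58), K(d4,54), E(d2,48), H(d6,46), G(d4,41), B(d1,30), D(d6,26), J(d6,17)
I→slot 1; A→slot 4; C→slot 2; F→slot 5; K→slot 3; E skipped; H→slot 6; G skipped; B skipped; D skipped; J skipped.
Profit = 95 + 79 + 54 + 80 + 58 + 46 = 412

412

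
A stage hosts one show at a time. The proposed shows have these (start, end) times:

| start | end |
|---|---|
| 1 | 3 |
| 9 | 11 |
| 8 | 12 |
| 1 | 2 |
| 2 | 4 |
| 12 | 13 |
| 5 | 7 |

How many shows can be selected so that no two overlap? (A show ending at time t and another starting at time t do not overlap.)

Sorted by end: (1,2)  (1,3)  (2,4)  (5,7)  (9,11)  (8,12)  (12,13)
take (1,2); skip (1,3); take (2,4); take (5,7); take (9,11); take (12,13).
Selected 5 shows.

5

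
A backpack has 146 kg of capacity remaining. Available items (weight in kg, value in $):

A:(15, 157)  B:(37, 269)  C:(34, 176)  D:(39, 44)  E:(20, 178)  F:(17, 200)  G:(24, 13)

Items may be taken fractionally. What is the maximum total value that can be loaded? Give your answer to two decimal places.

1005.95

Order: F (200/17=11.76) > A (157/15=10.47) > E (178/20=8.90) > B (269/37=7.27) > C (176/34=5.18) > D (44/39=1.13) > G (13/24=0.54)
Fill: take F (17 @ 200) → take A (15 @ 157) → take E (20 @ 178) → take B (37 @ 269) → take C (34 @ 176) → take 23/39 of D → 25.95; 146/146 used.
Total value = 1005.95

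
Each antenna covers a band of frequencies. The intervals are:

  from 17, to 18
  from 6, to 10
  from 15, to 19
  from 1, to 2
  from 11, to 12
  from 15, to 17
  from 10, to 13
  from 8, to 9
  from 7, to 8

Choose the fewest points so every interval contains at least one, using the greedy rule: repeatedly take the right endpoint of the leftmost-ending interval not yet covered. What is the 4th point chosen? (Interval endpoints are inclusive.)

Process intervals by earliest right end; each time one isn't hit yet, stab at its right endpoint.
By right end: [1,2]  [7,8]  [8,9]  [6,10]  [11,12]  [10,13]  [15,17]  [17,18]  [15,19]
[1,2] uncovered → point at 2; [7,8] uncovered → point at 8; [11,12] uncovered → point at 12; [15,17] uncovered → point at 17.
Points: 2, 8, 12, 17 (4 total).

17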